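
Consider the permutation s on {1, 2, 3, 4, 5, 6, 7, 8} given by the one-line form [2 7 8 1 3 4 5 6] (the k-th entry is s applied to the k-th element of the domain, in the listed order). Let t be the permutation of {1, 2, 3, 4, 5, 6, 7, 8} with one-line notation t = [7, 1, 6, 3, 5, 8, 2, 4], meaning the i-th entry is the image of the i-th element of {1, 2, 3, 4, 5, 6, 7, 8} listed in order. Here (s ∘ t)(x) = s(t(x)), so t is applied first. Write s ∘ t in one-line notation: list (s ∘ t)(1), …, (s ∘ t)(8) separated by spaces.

(s ∘ t)(x) = s(t(x)). Computing each image: s(t(1)) = s(7) = 5, s(t(2)) = s(1) = 2, s(t(3)) = s(6) = 4, s(t(4)) = s(3) = 8, s(t(5)) = s(5) = 3, s(t(6)) = s(8) = 6, s(t(7)) = s(2) = 7, s(t(8)) = s(4) = 1.
Hence s ∘ t = [5 2 4 8 3 6 7 1].

5 2 4 8 3 6 7 1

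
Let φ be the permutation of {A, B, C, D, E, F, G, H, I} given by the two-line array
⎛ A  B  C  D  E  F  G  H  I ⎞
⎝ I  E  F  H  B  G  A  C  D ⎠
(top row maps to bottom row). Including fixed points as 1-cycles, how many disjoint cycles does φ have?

The cycle decomposition is (A, I, D, H, C, F, G)(B, E), which has 2 cycles (counting 1-cycles).

2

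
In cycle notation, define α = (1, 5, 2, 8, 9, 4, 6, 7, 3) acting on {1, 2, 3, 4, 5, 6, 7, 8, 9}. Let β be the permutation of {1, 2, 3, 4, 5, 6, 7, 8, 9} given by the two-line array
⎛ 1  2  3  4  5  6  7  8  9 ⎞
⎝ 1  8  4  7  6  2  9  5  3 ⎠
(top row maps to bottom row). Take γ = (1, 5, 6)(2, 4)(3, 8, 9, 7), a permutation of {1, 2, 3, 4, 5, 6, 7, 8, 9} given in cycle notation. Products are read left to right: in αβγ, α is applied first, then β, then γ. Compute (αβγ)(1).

(αβγ)(1) = γ(β(α(1))). α(1) = 5, then β(5) = 6, then γ(6) = 1, so the result is 1.

1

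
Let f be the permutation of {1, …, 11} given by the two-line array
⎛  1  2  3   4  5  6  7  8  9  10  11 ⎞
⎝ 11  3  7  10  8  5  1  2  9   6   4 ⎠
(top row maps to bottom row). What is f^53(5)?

Tracing 5 → 8 → … returns to 5 after 10 steps, so 5 lies in a 10-cycle (1 11 4 10 6 5 8 2 3 7).
Powers repeat with period 10 on this cycle, and 53 mod 10 = 3, so f^53(5) = f^3(5).
Stepping 3 places around the cycle: 5 → 8 → 2 → 3.

3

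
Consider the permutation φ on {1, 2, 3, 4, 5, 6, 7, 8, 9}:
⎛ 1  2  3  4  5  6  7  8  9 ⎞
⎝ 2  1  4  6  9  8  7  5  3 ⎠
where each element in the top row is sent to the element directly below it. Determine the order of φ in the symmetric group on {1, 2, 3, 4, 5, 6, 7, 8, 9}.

6

Decomposing into disjoint cycles gives cycle lengths 6, 2, 1.
The order is lcm(6, 2) = 6.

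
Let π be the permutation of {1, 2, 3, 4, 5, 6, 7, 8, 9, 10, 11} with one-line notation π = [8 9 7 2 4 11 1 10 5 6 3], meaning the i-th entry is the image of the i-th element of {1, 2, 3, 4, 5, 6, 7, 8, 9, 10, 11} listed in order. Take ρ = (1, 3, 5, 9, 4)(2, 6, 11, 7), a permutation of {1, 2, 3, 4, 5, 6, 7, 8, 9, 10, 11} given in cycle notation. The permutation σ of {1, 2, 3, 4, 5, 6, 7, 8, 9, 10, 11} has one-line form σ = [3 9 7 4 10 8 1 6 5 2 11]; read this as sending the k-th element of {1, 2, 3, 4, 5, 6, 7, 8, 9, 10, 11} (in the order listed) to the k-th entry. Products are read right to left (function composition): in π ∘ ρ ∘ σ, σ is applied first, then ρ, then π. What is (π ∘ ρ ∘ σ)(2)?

(π ∘ ρ ∘ σ)(2) = π(ρ(σ(2))). σ(2) = 9, then ρ(9) = 4, then π(4) = 2, so the result is 2.

2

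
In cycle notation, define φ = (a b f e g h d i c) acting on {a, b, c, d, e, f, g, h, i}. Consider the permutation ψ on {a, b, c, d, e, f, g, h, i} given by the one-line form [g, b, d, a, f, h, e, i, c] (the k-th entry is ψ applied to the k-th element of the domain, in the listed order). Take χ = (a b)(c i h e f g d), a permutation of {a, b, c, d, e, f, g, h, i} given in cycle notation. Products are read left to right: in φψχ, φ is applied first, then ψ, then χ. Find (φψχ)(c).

Chase c: φ(c) = a; ψ(a) = g; χ(g) = d. Hence (φψχ)(c) = d.

d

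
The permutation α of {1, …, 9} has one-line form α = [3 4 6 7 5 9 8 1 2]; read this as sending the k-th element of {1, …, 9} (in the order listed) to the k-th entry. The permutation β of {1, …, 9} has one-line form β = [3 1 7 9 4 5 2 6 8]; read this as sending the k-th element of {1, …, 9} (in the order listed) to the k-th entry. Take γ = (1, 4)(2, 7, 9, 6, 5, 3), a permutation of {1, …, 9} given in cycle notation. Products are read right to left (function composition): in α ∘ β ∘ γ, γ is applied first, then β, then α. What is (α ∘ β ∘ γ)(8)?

9

(α ∘ β ∘ γ)(8) = α(β(γ(8))). γ(8) = 8, then β(8) = 6, then α(6) = 9, so the result is 9.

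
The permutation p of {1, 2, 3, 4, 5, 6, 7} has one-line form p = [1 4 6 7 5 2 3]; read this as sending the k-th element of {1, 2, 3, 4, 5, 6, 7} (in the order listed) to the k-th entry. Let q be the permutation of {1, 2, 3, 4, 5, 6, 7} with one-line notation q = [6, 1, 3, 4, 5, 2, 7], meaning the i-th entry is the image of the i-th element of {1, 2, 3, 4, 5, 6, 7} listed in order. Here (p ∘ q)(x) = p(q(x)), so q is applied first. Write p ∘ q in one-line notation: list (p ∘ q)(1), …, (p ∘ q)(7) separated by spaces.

2 1 6 7 5 4 3

(p ∘ q)(x) = p(q(x)). Computing each image: p(q(1)) = p(6) = 2, p(q(2)) = p(1) = 1, p(q(3)) = p(3) = 6, p(q(4)) = p(4) = 7, p(q(5)) = p(5) = 5, p(q(6)) = p(2) = 4, p(q(7)) = p(7) = 3.
Hence p ∘ q = [2 1 6 7 5 4 3].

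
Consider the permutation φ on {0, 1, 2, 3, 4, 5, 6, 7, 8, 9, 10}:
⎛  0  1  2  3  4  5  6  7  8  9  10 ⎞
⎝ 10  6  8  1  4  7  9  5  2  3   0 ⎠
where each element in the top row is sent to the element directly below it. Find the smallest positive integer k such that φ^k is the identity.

Writing φ as disjoint cycles, the cycle lengths are 4, 2, 2, 2, 1.
Since disjoint cycles commute, ord(φ) = lcm(4, 2, 2, 2) = 4.

4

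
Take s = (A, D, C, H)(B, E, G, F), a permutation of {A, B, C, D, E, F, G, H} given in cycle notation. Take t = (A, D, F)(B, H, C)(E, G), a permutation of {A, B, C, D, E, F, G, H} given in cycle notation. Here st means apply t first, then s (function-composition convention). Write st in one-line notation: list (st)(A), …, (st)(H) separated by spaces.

Chase each element through t then s: A → D → C; B → H → A; C → B → E; D → F → B; E → G → F; F → A → D; G → E → G; H → C → H.
So st in one-line form is C A E B F D G H.

C A E B F D G H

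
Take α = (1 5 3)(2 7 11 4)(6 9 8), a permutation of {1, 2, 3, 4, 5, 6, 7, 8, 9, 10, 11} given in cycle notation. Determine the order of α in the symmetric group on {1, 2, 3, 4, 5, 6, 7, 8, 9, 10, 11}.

The cycle type of α is (4, 3, 3, 1).
Since disjoint cycles commute, ord(α) = lcm(4, 3, 3) = 12.

12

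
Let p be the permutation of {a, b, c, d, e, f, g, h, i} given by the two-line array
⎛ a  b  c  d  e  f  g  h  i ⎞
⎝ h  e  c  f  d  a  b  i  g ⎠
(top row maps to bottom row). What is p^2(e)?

Tracing e → d → … returns to e after 8 steps, so e lies in an 8-cycle (a h i g b e d f).
Advancing 2 steps from e: e → d → f.

f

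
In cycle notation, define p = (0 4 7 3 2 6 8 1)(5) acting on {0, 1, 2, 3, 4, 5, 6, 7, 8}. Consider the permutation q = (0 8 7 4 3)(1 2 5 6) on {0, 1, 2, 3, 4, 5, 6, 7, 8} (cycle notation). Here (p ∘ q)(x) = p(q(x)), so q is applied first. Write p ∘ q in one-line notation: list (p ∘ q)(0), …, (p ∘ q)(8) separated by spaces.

1 6 5 4 2 8 0 7 3

Chase each element through q then p: 0 → 8 → 1; 1 → 2 → 6; 2 → 5 → 5; 3 → 0 → 4; 4 → 3 → 2; 5 → 6 → 8; 6 → 1 → 0; 7 → 4 → 7; 8 → 7 → 3.
So p ∘ q in one-line form is 1 6 5 4 2 8 0 7 3.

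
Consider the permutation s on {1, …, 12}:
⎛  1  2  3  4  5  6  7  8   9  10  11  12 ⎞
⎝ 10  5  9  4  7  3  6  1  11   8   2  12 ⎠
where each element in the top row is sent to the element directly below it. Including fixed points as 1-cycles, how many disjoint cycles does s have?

The cycle decomposition is (1, 10, 8)(2, 5, 7, 6, 3, 9, 11)(4)(12), which has 4 cycles (counting 1-cycles).

4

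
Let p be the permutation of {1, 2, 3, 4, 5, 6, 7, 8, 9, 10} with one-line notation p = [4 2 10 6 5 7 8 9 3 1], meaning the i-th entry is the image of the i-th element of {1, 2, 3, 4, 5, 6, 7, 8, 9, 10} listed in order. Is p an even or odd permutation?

odd

In disjoint-cycle form the cycle lengths are 8, 1, 1.
A cycle is odd iff its length is even; p has 1 even-length cycle, so sgn(p) = (−1)^1 and p is odd.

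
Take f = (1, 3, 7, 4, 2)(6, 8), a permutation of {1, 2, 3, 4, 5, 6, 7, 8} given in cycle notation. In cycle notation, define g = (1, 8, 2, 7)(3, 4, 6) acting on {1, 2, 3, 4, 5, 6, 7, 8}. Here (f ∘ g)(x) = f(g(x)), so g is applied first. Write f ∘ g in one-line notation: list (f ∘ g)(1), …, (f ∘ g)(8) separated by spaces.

6 4 2 8 5 7 3 1

Chase each element through g then f: 1 → 8 → 6; 2 → 7 → 4; 3 → 4 → 2; 4 → 6 → 8; 5 → 5 → 5; 6 → 3 → 7; 7 → 1 → 3; 8 → 2 → 1.
Collecting the images, f ∘ g = [6 4 2 8 5 7 3 1].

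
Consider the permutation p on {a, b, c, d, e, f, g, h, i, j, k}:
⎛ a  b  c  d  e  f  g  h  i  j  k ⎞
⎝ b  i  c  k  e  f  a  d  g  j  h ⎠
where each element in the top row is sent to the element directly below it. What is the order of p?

12

Decomposing into disjoint cycles gives cycle lengths 4, 3, 1, 1, 1, 1.
The order of p is the least common multiple of its cycle lengths: lcm(4, 3) = 12.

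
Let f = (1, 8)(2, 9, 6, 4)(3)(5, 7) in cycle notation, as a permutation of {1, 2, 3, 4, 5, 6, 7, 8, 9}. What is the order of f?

The disjoint cycles have lengths 4, 2, 2, 1.
The order is lcm(4, 2, 2) = 4.

4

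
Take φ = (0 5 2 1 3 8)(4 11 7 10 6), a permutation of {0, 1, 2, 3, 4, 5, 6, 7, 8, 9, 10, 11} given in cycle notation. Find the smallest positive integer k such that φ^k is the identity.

30

The cycle type of φ is (6, 5, 1).
The order of φ is the least common multiple of its cycle lengths: lcm(6, 5) = 30.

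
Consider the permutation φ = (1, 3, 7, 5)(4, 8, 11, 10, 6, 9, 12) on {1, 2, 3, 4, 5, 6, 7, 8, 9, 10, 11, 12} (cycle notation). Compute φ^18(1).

1 lies in the 4-cycle (1, 3, 7, 5).
On a 4-cycle, φ^4 is the identity, so φ^18 = φ^2 there (18 ≡ 2 mod 4).
Advancing 2 steps from 1: 1 → 3 → 7.

7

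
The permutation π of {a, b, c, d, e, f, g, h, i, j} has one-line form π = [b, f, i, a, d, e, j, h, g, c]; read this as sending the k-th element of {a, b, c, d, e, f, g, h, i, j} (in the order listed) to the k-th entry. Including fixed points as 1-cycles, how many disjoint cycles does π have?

The cycle decomposition is (a b f e d)(c i g j)(h), which has 3 cycles (counting 1-cycles).

3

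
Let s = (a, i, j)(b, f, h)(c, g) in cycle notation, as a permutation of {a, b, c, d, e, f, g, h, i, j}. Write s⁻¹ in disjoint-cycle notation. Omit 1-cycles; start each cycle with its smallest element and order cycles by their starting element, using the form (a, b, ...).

Inverting a permutation written in cycle notation just reverses the order within every cycle.
Reversing each cycle of s and rotating so the smallest element leads gives (a, j, i)(b, h, f)(c, g).

(a, j, i)(b, h, f)(c, g)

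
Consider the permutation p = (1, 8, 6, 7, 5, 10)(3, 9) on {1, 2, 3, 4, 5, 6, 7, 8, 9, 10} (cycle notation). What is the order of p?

The cycle type of p is (6, 2, 1, 1).
Since disjoint cycles commute, ord(p) = lcm(6, 2) = 6.

6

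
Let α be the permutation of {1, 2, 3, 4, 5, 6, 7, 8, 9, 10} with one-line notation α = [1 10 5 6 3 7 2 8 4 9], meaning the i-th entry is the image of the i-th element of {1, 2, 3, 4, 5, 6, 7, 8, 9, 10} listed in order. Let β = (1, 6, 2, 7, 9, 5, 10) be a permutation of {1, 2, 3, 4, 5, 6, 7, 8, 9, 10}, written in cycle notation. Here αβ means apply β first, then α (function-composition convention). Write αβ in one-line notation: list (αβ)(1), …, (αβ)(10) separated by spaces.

7 2 5 6 9 10 4 8 3 1

(αβ)(x) = α(β(x)). Computing each image: α(β(1)) = α(6) = 7, α(β(2)) = α(7) = 2, α(β(3)) = α(3) = 5, α(β(4)) = α(4) = 6, α(β(5)) = α(10) = 9, α(β(6)) = α(2) = 10, α(β(7)) = α(9) = 4, α(β(8)) = α(8) = 8, α(β(9)) = α(5) = 3, α(β(10)) = α(1) = 1.
Hence αβ = [7 2 5 6 9 10 4 8 3 1].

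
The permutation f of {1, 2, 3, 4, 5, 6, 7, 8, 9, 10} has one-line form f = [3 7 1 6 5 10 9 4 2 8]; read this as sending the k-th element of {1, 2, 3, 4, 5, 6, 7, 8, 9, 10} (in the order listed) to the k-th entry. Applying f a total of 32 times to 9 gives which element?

7

Tracing 9 → 2 → … returns to 9 after 3 steps, so 9 lies in a 3-cycle (2 7 9).
On a 3-cycle, f^3 is the identity, so f^32 = f^2 there (32 ≡ 2 mod 3).
Stepping 2 places around the cycle: 9 → 2 → 7.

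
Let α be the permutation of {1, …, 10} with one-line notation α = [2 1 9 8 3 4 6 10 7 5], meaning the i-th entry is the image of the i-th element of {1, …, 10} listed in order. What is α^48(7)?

Tracing 7 → 6 → … returns to 7 after 8 steps, so 7 lies in an 8-cycle (3 9 7 6 4 8 10 5).
Powers repeat with period 8 on this cycle, and 48 mod 8 = 0, so α^48(7) = α^0(7).
So α^48(7) = 7.

7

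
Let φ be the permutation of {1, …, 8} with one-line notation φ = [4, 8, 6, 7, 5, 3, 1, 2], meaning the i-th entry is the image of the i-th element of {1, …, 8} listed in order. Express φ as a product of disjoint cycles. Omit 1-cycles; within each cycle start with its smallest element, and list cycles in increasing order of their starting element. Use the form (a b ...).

(1 4 7)(2 8)(3 6)

Start at 1 and follow images: 1 → 4 → 7 → 1, giving the cycle (1 4 7).
Repeating from the next unused element and collecting all non-trivial cycles gives (1 4 7)(2 8)(3 6).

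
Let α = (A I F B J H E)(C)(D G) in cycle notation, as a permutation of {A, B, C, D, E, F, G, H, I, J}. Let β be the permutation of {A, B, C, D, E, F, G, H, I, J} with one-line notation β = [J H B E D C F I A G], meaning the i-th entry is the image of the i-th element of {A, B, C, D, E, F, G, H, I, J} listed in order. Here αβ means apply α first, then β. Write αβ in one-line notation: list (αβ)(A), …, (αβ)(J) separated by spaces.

A G B F J H E D C I

Chase each element through α then β: A → I → A; B → J → G; C → C → B; D → G → F; E → A → J; F → B → H; G → D → E; H → E → D; I → F → C; J → H → I.
Collecting the images, αβ = [A G B F J H E D C I].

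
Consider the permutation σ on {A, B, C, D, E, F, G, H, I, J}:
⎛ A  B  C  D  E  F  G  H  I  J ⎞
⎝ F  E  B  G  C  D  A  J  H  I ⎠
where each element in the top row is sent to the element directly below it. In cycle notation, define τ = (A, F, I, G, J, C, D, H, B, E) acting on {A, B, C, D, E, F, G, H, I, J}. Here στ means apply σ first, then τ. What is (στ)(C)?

E

First apply σ: σ(C) = B, then τ(B) = E. Thus (στ)(C) = E.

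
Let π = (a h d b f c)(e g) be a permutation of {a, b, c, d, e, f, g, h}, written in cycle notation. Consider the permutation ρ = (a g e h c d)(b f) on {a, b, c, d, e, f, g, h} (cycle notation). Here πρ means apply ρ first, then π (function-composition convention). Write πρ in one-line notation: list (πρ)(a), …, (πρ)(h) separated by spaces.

e c b h d f g a

For each element, apply ρ then π: a → g → e; b → f → c; c → d → b; d → a → h; e → h → d; f → b → f; g → e → g; h → c → a.
Collecting the images, πρ = [e c b h d f g a].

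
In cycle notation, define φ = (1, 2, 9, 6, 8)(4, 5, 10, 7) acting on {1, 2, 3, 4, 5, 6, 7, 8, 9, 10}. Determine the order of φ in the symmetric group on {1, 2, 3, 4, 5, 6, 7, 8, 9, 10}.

The disjoint cycles have lengths 5, 4, 1.
Since disjoint cycles commute, ord(φ) = lcm(5, 4) = 20.

20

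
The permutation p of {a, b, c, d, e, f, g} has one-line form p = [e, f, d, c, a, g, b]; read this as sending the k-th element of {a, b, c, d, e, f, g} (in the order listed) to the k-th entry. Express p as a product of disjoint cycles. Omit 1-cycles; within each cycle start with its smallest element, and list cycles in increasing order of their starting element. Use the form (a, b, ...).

(a, e)(b, f, g)(c, d)

Start at a and follow images: a → e → a, giving the cycle (a, e).
Continuing from each remaining unvisited element yields (a, e)(b, f, g)(c, d).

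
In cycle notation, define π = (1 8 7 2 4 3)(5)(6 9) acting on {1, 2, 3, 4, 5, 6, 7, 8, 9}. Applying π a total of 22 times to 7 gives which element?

1

7 lies in the 6-cycle (1 8 7 2 4 3).
Powers repeat with period 6 on this cycle, and 22 mod 6 = 4, so π^22(7) = π^4(7).
Advancing 4 steps from 7: 7 → 2 → 4 → 3 → 1.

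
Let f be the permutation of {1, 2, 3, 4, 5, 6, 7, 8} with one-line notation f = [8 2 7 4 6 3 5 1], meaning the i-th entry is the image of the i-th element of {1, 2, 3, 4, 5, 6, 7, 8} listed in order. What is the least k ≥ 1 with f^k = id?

The disjoint-cycle form of f has cycle lengths 4, 2, 1, 1.
The order is lcm(4, 2) = 4.

4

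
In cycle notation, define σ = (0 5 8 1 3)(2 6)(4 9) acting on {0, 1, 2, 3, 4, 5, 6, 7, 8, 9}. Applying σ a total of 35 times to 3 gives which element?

3 lies in the 5-cycle (0 5 8 1 3).
Since the cycle has length 5, σ^35 acts on it the same as σ^0 (35 mod 5 = 0).
So σ^35(3) = 3.

3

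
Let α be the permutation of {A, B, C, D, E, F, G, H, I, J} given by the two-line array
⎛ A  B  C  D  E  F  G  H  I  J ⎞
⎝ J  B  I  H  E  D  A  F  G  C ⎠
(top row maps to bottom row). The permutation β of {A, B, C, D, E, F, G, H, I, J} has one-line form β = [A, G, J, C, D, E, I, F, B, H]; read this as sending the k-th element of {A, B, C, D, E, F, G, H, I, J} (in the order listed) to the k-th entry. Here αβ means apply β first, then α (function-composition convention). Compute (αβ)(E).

(αβ)(E) = α(β(E)). β(E) = D, then α(D) = H. So (αβ)(E) = H.

H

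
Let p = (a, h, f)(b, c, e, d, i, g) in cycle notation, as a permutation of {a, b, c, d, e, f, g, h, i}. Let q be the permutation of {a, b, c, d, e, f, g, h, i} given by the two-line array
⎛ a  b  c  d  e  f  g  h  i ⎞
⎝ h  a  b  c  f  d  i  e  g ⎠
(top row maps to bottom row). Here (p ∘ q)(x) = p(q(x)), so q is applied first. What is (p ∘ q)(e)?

a

q(e) = f, then p(f) = a; composing gives (p ∘ q)(e) = a.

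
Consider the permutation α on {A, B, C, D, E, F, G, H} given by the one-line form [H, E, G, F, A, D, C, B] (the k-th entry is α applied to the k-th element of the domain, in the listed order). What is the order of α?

Writing α as disjoint cycles, the cycle lengths are 4, 2, 2.
The order is lcm(4, 2, 2) = 4.

4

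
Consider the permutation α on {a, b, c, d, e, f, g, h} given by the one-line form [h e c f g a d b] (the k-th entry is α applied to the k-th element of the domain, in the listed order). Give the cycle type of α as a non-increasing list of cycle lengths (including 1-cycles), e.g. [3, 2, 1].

The disjoint cycles are (a h b e g d f)(c), with lengths 7, 1 in non-increasing order.

[7, 1]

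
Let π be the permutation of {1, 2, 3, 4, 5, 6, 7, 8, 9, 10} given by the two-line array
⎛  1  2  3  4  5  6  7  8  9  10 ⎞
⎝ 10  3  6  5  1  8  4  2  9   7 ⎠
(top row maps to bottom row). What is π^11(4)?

Tracing 4 → 5 → … returns to 4 after 5 steps, so 4 lies in a 5-cycle (1, 10, 7, 4, 5).
On a 5-cycle, π^5 is the identity, so π^11 = π^1 there (11 ≡ 1 mod 5).
Stepping 1 place around the cycle: 4 → 5.

5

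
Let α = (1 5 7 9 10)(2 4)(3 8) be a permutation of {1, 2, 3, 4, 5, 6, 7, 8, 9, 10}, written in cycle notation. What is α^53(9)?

9 lies in the 5-cycle (1 5 7 9 10).
Powers repeat with period 5 on this cycle, and 53 mod 5 = 3, so α^53(9) = α^3(9).
Stepping 3 places around the cycle: 9 → 10 → 1 → 5.

5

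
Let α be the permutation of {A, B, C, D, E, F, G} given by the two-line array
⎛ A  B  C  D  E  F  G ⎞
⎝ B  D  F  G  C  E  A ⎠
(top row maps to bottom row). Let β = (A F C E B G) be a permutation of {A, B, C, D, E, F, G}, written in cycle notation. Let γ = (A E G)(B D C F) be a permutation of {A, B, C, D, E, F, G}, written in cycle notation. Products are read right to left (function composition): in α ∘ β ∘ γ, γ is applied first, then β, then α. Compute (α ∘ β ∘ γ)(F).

(α ∘ β ∘ γ)(F) = α(β(γ(F))). γ(F) = B, then β(B) = G, then α(G) = A, so the result is A.

A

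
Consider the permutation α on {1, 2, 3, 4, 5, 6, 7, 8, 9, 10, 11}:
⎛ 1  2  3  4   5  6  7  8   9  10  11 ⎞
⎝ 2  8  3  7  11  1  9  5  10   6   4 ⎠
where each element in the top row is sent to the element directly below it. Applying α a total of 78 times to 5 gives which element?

Tracing 5 → 11 → … returns to 5 after 10 steps, so 5 lies in a 10-cycle (1, 2, 8, 5, 11, 4, 7, 9, 10, 6).
Since the cycle has length 10, α^78 acts on it the same as α^8 (78 mod 10 = 8).
Advancing 8 steps from 5: 5 → 11 → 4 → 7 → 9 → 10 → 6 → 1 → 2.

2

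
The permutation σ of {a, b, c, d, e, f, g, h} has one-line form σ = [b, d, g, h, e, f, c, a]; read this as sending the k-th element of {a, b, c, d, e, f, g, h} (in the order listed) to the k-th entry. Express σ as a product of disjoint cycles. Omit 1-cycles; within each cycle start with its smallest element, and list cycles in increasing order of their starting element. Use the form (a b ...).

(a b d h)(c g)

From a: a → b → d → h → a, closing the cycle (a b d h).
Repeating from the next unused element and collecting all non-trivial cycles gives (a b d h)(c g).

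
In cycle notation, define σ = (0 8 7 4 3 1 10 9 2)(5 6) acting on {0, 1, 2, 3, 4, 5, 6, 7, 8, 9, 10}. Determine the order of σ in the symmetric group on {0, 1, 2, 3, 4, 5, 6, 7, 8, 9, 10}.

18

The cycle type of σ is (9, 2).
The order is lcm(9, 2) = 18.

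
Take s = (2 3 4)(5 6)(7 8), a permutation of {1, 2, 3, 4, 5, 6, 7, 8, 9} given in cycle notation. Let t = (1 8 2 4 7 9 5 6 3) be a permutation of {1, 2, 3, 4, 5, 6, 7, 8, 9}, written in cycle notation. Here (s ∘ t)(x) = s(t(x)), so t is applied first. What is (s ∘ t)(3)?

First apply t: t(3) = 1, then s(1) = 1. Thus (s ∘ t)(3) = 1.

1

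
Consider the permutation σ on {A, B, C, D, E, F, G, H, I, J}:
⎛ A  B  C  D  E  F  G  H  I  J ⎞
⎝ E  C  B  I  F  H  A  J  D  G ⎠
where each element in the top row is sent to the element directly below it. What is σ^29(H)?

Tracing H → J → … returns to H after 6 steps, so H lies in a 6-cycle (A E F H J G).
On a 6-cycle, σ^6 is the identity, so σ^29 = σ^5 there (29 ≡ 5 mod 6).
Advancing 5 steps from H: H → J → G → A → E → F.

F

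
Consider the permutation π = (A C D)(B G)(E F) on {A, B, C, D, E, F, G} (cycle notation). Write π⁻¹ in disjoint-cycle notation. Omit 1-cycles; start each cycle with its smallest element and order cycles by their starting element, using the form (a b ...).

(A D C)(B G)(E F)

Inverting a permutation written in cycle notation just reverses the order within every cycle.
After reversing and putting each cycle's least element first, π⁻¹ = (A D C)(B G)(E F).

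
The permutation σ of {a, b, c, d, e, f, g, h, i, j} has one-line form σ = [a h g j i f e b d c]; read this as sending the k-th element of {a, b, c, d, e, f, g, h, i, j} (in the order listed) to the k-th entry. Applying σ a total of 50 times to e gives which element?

d

Tracing e → i → … returns to e after 6 steps, so e lies in a 6-cycle (c, g, e, i, d, j).
Powers repeat with period 6 on this cycle, and 50 mod 6 = 2, so σ^50(e) = σ^2(e).
Stepping 2 places around the cycle: e → i → d.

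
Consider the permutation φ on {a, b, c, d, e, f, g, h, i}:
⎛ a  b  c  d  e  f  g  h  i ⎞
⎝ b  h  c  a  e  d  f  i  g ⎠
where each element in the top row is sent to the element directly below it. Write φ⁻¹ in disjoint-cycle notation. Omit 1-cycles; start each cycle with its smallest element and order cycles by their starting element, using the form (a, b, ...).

(a, d, f, g, i, h, b)

First write φ in disjoint cycles: (a, b, h, i, g, f, d).
The inverse reverses every cycle; in canonical form, φ⁻¹ = (a, d, f, g, i, h, b).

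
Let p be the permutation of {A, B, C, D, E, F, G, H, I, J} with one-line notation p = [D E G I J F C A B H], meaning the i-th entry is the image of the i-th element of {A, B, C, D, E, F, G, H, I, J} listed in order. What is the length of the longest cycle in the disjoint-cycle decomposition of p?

Decomposing into disjoint cycles gives (A, D, I, B, E, J, H)(C, G); the longest has length 7.

7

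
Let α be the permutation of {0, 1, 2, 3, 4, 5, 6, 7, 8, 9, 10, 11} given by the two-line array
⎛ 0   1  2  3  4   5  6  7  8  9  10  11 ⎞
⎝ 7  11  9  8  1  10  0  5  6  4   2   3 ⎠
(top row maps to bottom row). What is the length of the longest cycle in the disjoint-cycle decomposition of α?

12

Decomposing into disjoint cycles gives (0 7 5 10 2 9 4 1 11 3 8 6); the longest has length 12.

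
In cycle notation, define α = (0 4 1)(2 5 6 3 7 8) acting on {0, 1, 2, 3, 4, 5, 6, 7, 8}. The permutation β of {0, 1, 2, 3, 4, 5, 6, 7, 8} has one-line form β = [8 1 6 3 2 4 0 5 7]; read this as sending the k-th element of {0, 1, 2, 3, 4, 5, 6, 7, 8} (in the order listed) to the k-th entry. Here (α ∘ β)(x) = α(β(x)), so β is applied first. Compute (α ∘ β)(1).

0

(α ∘ β)(1) = α(β(1)). β(1) = 1, then α(1) = 0. So (α ∘ β)(1) = 0.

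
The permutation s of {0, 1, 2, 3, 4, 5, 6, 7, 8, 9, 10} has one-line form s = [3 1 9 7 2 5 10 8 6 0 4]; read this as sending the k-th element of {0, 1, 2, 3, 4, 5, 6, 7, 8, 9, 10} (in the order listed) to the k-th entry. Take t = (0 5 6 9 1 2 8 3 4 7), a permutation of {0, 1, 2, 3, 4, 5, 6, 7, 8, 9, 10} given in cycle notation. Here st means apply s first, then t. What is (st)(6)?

10

First apply s: s(6) = 10, then t(10) = 10. Thus (st)(6) = 10.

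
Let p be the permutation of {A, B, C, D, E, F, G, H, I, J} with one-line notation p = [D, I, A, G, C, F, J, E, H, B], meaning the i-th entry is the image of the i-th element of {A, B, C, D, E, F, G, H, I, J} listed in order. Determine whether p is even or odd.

In disjoint-cycle form the cycle lengths are 9, 1.
A cycle is odd iff its length is even; p has 0 even-length cycles, so sgn(p) = (−1)^0 and p is even.

even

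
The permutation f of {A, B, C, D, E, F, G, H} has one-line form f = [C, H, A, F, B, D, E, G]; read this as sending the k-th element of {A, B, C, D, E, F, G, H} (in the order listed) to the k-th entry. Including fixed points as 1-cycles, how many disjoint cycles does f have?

The cycle decomposition is (A, C)(B, H, G, E)(D, F), which has 3 cycles (counting 1-cycles).

3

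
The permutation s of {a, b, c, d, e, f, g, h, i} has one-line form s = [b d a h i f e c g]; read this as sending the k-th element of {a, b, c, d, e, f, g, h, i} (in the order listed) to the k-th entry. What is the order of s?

Decomposing into disjoint cycles gives cycle lengths 5, 3, 1.
The order of s is the least common multiple of its cycle lengths: lcm(5, 3) = 15.

15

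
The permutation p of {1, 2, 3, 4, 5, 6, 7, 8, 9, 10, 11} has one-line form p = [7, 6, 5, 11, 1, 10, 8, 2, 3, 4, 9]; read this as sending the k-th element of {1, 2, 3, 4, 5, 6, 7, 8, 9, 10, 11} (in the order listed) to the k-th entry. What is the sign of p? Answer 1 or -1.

1

In disjoint-cycle form the cycle lengths are 11.
A cycle of length ℓ contributes ℓ−1 transpositions, so p is a product of 10 transpositions — even.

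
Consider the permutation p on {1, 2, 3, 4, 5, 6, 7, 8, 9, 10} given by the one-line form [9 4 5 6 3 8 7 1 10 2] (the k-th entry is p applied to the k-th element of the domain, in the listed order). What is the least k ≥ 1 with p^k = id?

14

Decomposing into disjoint cycles gives cycle lengths 7, 2, 1.
The order is lcm(7, 2) = 14.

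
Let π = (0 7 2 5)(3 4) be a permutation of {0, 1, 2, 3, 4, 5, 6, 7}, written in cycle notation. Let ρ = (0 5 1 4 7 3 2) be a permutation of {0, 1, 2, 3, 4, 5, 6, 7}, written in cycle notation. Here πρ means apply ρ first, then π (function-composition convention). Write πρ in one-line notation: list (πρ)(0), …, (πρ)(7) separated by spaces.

(πρ)(x) = π(ρ(x)). Computing each image: π(ρ(0)) = π(5) = 0, π(ρ(1)) = π(4) = 3, π(ρ(2)) = π(0) = 7, π(ρ(3)) = π(2) = 5, π(ρ(4)) = π(7) = 2, π(ρ(5)) = π(1) = 1, π(ρ(6)) = π(6) = 6, π(ρ(7)) = π(3) = 4.
Hence πρ = [0 3 7 5 2 1 6 4].

0 3 7 5 2 1 6 4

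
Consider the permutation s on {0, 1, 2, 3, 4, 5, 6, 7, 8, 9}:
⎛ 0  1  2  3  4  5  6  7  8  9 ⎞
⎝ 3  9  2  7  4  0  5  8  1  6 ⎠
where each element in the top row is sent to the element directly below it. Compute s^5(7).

5

Tracing 7 → 8 → … returns to 7 after 8 steps, so 7 lies in an 8-cycle (0 3 7 8 1 9 6 5).
Stepping 5 places around the cycle: 7 → 8 → 1 → 9 → 6 → 5.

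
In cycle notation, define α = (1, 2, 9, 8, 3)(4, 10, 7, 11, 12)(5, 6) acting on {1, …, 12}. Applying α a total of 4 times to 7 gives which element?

10

7 lies in the 5-cycle (4, 10, 7, 11, 12).
Advancing 4 steps from 7: 7 → 11 → 12 → 4 → 10.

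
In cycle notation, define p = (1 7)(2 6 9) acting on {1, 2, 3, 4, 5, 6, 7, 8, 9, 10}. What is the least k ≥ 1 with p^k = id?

The disjoint cycles have lengths 3, 2, 1, 1, 1, 1, 1.
The order of p is the least common multiple of its cycle lengths: lcm(3, 2) = 6.

6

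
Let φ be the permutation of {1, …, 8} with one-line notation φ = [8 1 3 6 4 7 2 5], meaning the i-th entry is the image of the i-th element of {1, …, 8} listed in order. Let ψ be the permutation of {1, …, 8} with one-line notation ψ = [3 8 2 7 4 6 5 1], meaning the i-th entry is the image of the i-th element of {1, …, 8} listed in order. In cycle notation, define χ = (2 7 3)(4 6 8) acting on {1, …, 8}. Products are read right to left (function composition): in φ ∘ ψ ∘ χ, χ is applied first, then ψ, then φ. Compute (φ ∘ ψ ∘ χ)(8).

2

Chase 8: χ(8) = 4; ψ(4) = 7; φ(7) = 2. Hence (φ ∘ ψ ∘ χ)(8) = 2.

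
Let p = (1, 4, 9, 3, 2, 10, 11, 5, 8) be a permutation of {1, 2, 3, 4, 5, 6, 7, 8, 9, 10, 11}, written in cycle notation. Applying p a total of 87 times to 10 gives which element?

10 lies in the 9-cycle (1, 4, 9, 3, 2, 10, 11, 5, 8).
Since the cycle has length 9, p^87 acts on it the same as p^6 (87 mod 9 = 6).
Advancing 6 steps from 10: 10 → 11 → 5 → 8 → 1 → 4 → 9.

9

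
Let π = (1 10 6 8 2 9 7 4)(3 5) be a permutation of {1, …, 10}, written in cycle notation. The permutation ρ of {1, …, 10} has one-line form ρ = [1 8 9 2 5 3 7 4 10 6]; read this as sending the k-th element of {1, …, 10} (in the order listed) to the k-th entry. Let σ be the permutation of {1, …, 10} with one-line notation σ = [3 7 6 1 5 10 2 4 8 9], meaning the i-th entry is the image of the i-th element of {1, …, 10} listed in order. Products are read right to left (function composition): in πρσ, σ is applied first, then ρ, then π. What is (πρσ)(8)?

(πρσ)(8) = π(ρ(σ(8))). σ(8) = 4, then ρ(4) = 2, then π(2) = 9, so the result is 9.

9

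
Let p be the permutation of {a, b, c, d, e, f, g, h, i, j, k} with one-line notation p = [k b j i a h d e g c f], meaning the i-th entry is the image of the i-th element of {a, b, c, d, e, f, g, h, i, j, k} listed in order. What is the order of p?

30

Writing p as disjoint cycles, the cycle lengths are 5, 3, 2, 1.
The order of p is the least common multiple of its cycle lengths: lcm(5, 3, 2) = 30.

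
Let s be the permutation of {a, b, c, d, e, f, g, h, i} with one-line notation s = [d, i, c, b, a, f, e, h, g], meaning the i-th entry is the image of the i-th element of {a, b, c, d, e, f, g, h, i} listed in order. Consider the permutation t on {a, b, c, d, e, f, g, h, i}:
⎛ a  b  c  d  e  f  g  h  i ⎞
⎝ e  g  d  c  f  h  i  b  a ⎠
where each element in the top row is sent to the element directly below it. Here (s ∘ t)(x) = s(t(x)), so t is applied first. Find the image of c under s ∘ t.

(s ∘ t)(c) = s(t(c)). t(c) = d, then s(d) = b. So (s ∘ t)(c) = b.

b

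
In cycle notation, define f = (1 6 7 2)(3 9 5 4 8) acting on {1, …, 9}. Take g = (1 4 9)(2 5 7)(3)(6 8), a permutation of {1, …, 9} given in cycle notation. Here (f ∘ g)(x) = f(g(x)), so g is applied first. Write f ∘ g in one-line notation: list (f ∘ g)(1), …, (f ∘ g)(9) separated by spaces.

8 4 9 5 2 3 1 7 6

Chase each element through g then f: 1 → 4 → 8; 2 → 5 → 4; 3 → 3 → 9; 4 → 9 → 5; 5 → 7 → 2; 6 → 8 → 3; 7 → 2 → 1; 8 → 6 → 7; 9 → 1 → 6.
So f ∘ g in one-line form is 8 4 9 5 2 3 1 7 6.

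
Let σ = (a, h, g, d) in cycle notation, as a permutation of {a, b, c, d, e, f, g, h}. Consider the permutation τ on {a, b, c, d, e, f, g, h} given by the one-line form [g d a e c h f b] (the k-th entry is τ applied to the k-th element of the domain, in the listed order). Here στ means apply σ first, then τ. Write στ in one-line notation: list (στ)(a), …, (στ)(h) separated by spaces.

(στ)(x) = τ(σ(x)). Computing each image: τ(σ(a)) = τ(h) = b, τ(σ(b)) = τ(b) = d, τ(σ(c)) = τ(c) = a, τ(σ(d)) = τ(a) = g, τ(σ(e)) = τ(e) = c, τ(σ(f)) = τ(f) = h, τ(σ(g)) = τ(d) = e, τ(σ(h)) = τ(g) = f.
Hence στ = [b d a g c h e f].

b d a g c h e f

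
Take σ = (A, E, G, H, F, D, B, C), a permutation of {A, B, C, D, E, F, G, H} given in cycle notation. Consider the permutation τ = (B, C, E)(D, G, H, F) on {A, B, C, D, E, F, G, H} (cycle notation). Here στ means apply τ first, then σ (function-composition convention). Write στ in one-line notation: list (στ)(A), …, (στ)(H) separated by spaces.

(στ)(x) = σ(τ(x)). Computing each image: σ(τ(A)) = σ(A) = E, σ(τ(B)) = σ(C) = A, σ(τ(C)) = σ(E) = G, σ(τ(D)) = σ(G) = H, σ(τ(E)) = σ(B) = C, σ(τ(F)) = σ(D) = B, σ(τ(G)) = σ(H) = F, σ(τ(H)) = σ(F) = D.
Hence στ = [E A G H C B F D].

E A G H C B F D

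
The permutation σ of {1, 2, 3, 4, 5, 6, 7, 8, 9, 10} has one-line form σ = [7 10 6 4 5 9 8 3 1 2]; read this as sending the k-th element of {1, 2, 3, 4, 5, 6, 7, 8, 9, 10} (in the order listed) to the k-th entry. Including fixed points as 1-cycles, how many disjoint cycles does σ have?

4

The cycle decomposition is (1 7 8 3 6 9)(2 10)(4)(5), which has 4 cycles (counting 1-cycles).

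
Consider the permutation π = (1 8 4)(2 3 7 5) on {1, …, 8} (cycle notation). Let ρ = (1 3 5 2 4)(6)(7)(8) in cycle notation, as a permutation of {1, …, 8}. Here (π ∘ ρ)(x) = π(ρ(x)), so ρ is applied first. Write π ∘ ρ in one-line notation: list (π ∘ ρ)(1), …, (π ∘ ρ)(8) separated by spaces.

7 1 2 8 3 6 5 4

(π ∘ ρ)(x) = π(ρ(x)). Computing each image: π(ρ(1)) = π(3) = 7, π(ρ(2)) = π(4) = 1, π(ρ(3)) = π(5) = 2, π(ρ(4)) = π(1) = 8, π(ρ(5)) = π(2) = 3, π(ρ(6)) = π(6) = 6, π(ρ(7)) = π(7) = 5, π(ρ(8)) = π(8) = 4.
Hence π ∘ ρ = [7 1 2 8 3 6 5 4].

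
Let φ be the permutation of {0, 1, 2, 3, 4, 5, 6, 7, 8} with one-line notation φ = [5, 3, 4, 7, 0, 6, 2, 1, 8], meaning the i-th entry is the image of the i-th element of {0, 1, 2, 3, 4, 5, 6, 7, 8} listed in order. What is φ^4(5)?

0

Tracing 5 → 6 → … returns to 5 after 5 steps, so 5 lies in a 5-cycle (0, 5, 6, 2, 4).
Stepping 4 places around the cycle: 5 → 6 → 2 → 4 → 0.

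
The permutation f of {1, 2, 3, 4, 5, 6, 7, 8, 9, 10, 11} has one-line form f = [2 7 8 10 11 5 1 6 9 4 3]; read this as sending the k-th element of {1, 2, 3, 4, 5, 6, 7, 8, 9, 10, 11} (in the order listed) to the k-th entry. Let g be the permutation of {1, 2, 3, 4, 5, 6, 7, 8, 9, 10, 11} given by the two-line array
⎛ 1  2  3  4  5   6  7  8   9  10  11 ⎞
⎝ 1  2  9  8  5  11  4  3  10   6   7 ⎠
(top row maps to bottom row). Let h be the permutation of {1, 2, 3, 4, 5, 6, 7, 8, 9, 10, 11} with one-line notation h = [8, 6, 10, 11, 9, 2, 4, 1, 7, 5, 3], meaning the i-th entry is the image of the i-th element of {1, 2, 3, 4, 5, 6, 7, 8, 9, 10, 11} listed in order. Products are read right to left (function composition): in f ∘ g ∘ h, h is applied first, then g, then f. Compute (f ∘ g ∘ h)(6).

Apply the permutations in order: h(6) = 2, then g(2) = 2, then f(2) = 7. So (f ∘ g ∘ h)(6) = 7.

7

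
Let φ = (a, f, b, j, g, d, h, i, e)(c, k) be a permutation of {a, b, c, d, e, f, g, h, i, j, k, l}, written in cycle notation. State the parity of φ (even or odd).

The cycle lengths are 9, 2, 1.
A cycle of length ℓ contributes ℓ−1 transpositions, so φ is a product of 8 + 1 = 9 transpositions — odd.

odd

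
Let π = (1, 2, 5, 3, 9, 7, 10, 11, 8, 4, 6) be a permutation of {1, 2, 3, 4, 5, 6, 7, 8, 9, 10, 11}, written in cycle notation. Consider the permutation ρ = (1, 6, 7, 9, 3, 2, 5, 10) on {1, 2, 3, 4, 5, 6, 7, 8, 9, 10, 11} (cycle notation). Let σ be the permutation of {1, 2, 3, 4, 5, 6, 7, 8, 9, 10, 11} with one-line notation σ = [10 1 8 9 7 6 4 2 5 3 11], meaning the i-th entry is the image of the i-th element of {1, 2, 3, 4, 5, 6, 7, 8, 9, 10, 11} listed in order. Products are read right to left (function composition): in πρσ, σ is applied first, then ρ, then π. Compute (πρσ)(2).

(πρσ)(2) = π(ρ(σ(2))). σ(2) = 1, then ρ(1) = 6, then π(6) = 1, so the result is 1.

1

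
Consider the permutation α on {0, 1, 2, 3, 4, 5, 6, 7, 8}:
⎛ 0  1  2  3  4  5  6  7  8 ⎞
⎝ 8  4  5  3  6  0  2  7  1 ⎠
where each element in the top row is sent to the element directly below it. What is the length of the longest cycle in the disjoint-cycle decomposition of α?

Decomposing into disjoint cycles gives (0, 8, 1, 4, 6, 2, 5); the longest has length 7.

7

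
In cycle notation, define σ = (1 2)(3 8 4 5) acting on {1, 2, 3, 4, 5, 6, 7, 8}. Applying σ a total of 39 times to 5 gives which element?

4

5 lies in the 4-cycle (3 8 4 5).
Since the cycle has length 4, σ^39 acts on it the same as σ^3 (39 mod 4 = 3).
Stepping 3 places around the cycle: 5 → 3 → 8 → 4.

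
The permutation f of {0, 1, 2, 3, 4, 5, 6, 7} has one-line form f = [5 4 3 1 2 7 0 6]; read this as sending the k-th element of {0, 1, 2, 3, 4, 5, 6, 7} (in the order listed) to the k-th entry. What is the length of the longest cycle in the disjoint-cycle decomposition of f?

Decomposing into disjoint cycles gives (0, 5, 7, 6)(1, 4, 2, 3); the longest has length 4.

4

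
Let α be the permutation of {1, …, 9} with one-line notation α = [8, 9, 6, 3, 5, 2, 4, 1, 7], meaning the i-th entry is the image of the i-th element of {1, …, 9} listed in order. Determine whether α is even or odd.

In disjoint-cycle form the cycle lengths are 6, 2, 1.
A cycle of length ℓ contributes ℓ−1 transpositions, so α is a product of 5 + 1 = 6 transpositions — even.

even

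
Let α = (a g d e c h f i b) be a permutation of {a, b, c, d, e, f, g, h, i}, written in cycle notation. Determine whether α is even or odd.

even

The cycle lengths are 9.
A cycle is odd iff its length is even; α has 0 even-length cycles, so sgn(α) = (−1)^0 and α is even.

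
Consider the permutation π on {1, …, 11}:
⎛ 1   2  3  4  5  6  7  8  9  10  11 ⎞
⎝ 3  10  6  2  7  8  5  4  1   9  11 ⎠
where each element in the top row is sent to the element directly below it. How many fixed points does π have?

1

The fixed points (elements with π(x) = x) are {11}, so there is 1.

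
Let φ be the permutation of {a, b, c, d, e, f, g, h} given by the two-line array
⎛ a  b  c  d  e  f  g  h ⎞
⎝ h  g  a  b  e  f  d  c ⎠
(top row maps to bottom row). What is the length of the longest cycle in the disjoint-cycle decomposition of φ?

Decomposing into disjoint cycles gives (a h c)(b g d); the longest has length 3.

3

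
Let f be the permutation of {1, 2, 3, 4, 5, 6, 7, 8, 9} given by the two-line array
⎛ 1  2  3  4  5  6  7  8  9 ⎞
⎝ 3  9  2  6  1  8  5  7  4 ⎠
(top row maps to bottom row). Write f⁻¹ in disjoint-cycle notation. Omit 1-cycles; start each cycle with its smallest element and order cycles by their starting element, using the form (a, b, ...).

(1, 5, 7, 8, 6, 4, 9, 2, 3)

First write f in disjoint cycles: (1, 3, 2, 9, 4, 6, 8, 7, 5).
Reversing each cycle (and rotating so the smallest element leads) gives f⁻¹ = (1, 5, 7, 8, 6, 4, 9, 2, 3).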